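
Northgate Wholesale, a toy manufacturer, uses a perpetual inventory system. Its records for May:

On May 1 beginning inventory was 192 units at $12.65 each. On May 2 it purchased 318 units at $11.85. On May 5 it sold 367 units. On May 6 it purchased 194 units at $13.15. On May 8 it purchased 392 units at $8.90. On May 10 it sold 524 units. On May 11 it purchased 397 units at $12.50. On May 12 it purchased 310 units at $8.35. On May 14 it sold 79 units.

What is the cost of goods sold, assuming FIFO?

COGS = $11,115.60

May 5, 367 sold [FIFO — oldest first]: 192 @ $12.65 + 175 @ $11.85 = $4,502.55
May 10, 524 sold [FIFO — oldest first]: 143 @ $11.85 + 194 @ $13.15 + 187 @ $8.90 = $5,909.95
May 14, 79 sold [FIFO — oldest first]: 79 @ $8.90 = $703.10
Total COGS = $4,502.55 + $5,909.95 + $703.10 = $11,115.60
Ending inventory: 126 @ $8.90 + 397 @ $12.50 + 310 @ $8.35 = $8,672.40
Check: goods available $19,788.00 = COGS $11,115.60 + ending $8,672.40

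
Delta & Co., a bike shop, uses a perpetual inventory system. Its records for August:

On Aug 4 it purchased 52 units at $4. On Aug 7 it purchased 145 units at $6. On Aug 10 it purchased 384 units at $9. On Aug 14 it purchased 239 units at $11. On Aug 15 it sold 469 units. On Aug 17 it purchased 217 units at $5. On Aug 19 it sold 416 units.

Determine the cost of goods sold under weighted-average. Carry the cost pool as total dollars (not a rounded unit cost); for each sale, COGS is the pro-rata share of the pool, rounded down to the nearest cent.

After Aug 4: 52 on hand, pool $208.00 (≈ $4.0000 each)
After Aug 7: 197 on hand, pool $1,078.00 (≈ $5.4721 each)
After Aug 10: 581 on hand, pool $4,534.00 (≈ $7.8038 each)
After Aug 14: 820 on hand, pool $7,163.00 (≈ $8.7354 each)
Aug 15, sell 469: 469/820 × $7,163.00 → $4,096.88
After Aug 17: 568 on hand, pool $4,151.12 (≈ $7.3083 each)
Aug 19, sell 416: 416/568 × $4,151.12 → $3,040.25
Total COGS = $4,096.88 + $3,040.25 = $7,137.13
Ending inventory (cost pool remaining) = $1,110.87

COGS = $7,137.13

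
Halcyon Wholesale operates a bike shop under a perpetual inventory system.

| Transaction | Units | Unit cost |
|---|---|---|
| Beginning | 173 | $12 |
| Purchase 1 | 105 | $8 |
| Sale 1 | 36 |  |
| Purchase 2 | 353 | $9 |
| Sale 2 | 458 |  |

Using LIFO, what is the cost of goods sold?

Sale 1 (36) [LIFO — newest first]: 36 @ $8 = $288
Sale 2 (458) [LIFO — newest first]: 353 @ $9 + 69 @ $8 + 36 @ $12 = $4,161
Total COGS = $288 + $4,161 = $4,449
Ending inventory: 137 @ $12 = $1,644
Check: goods available $6,093 = COGS $4,449 + ending $1,644

COGS = $4,449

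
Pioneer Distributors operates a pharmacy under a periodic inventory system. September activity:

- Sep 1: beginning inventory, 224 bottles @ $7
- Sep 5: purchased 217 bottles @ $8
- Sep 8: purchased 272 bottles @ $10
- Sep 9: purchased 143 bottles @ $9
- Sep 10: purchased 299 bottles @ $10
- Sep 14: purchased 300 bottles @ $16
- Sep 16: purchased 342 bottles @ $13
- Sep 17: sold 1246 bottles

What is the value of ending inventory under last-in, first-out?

Sep 17, 1246 sold [LIFO — newest first]: 342 @ $13 + 300 @ $16 + 299 @ $10 + 143 @ $9 + 162 @ $10 = $15,143
Ending inventory: 224 @ $7 + 217 @ $8 + 110 @ $10 = $4,404
Check: goods available $19,547 = COGS $15,143 + ending $4,404

Ending inventory = $4,404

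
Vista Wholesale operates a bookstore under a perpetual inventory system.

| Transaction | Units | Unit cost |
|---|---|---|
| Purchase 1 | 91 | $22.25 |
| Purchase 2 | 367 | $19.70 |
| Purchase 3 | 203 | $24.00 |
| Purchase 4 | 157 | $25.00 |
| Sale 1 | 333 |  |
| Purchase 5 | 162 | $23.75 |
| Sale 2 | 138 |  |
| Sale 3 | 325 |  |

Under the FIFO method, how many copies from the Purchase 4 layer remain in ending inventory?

Sale 1 (333) [FIFO — oldest first]: 91 @ $22.25 + 242 @ $19.70 = $6,792.15
Sale 2 (138) [FIFO — oldest first]: 125 @ $19.70 + 13 @ $24.00 = $2,774.50
Sale 3 (325) [FIFO — oldest first]: 190 @ $24.00 + 135 @ $25.00 = $7,935.00
Total COGS = $6,792.15 + $2,774.50 + $7,935.00 = $17,501.65
Ending inventory: 22 @ $25.00 + 162 @ $23.75 = $4,397.50

22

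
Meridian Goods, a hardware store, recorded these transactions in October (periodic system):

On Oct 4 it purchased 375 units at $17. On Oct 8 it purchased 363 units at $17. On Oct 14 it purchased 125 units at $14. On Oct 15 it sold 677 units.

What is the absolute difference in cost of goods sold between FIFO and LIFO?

$375

FIFO COGS: 375 @ $17 + 302 @ $17 = $11,509
LIFO COGS: 125 @ $14 + 363 @ $17 + 189 @ $17 = $11,134
Difference = |$11,509 − $11,134| = $375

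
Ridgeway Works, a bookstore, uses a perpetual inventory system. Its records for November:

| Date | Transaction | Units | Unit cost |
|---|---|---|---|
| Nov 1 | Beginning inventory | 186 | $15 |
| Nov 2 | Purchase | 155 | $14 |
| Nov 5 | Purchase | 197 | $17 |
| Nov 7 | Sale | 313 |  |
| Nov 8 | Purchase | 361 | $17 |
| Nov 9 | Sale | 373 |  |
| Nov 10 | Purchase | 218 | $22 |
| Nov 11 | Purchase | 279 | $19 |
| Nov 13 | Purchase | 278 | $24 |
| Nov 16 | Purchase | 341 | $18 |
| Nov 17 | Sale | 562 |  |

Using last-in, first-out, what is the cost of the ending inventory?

Ending inventory = $14,633

Nov 7, 313 sold [LIFO — newest first]: 197 @ $17 + 116 @ $14 = $4,973
Nov 9, 373 sold [LIFO — newest first]: 361 @ $17 + 12 @ $14 = $6,305
Nov 17, 562 sold [LIFO — newest first]: 341 @ $18 + 221 @ $24 = $11,442
Total COGS = $4,973 + $6,305 + $11,442 = $22,720
Ending inventory: 186 @ $15 + 27 @ $14 + 218 @ $22 + 279 @ $19 + 57 @ $24 = $14,633
Check: goods available $37,353 = COGS $22,720 + ending $14,633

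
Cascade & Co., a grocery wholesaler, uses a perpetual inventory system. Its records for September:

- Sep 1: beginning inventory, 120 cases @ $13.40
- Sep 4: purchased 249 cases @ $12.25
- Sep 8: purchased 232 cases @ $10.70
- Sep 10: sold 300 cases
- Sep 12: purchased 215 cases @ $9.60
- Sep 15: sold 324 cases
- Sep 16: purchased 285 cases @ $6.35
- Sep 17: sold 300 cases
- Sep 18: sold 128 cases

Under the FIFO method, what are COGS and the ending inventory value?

COGS = $10,703.25; ending inventory = $311.15

Sep 10, 300 sold [FIFO — oldest first]: 120 @ $13.40 + 180 @ $12.25 = $3,813.00
Sep 15, 324 sold [FIFO — oldest first]: 69 @ $12.25 + 232 @ $10.70 + 23 @ $9.60 = $3,548.45
Sep 17, 300 sold [FIFO — oldest first]: 192 @ $9.60 + 108 @ $6.35 = $2,529.00
Sep 18, 128 sold [FIFO — oldest first]: 128 @ $6.35 = $812.80
Total COGS = $3,813.00 + $3,548.45 + $2,529.00 + $812.80 = $10,703.25
Ending inventory: 49 @ $6.35 = $311.15
Check: goods available $11,014.40 = COGS $10,703.25 + ending $311.15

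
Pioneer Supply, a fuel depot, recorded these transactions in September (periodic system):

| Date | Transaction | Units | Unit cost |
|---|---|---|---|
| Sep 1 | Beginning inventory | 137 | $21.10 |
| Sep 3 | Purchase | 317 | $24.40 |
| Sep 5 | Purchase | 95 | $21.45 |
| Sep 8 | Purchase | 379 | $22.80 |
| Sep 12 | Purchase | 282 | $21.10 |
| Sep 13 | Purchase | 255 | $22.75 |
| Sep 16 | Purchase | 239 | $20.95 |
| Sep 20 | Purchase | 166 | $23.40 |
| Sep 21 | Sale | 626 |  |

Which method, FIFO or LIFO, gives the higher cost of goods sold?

FIFO

FIFO COGS: 137 @ $21.10 + 317 @ $24.40 + 95 @ $21.45 + 77 @ $22.80 = $14,418.85
LIFO COGS: 166 @ $23.40 + 239 @ $20.95 + 221 @ $22.75 = $13,919.20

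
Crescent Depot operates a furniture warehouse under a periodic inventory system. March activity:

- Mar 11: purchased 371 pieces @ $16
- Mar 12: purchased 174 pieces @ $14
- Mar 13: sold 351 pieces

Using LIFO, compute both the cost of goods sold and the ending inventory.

COGS = $5,268; ending inventory = $3,104

Mar 13, 351 sold [LIFO — newest first]: 174 @ $14 + 177 @ $16 = $5,268
Ending inventory: 194 @ $16 = $3,104
Check: goods available $8,372 = COGS $5,268 + ending $3,104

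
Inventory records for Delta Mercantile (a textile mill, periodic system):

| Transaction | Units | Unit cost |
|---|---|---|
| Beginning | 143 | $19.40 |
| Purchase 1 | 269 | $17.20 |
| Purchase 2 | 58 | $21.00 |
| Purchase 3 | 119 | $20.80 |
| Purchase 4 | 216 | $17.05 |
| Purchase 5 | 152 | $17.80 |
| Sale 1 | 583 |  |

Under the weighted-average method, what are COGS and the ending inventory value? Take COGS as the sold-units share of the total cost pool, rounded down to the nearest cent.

COGS = $10,650.31; ending inventory = $6,832.29

Sale 1, sell 583: 583/957 × $17,482.60 → $10,650.31
Ending inventory (cost pool remaining) = $6,832.29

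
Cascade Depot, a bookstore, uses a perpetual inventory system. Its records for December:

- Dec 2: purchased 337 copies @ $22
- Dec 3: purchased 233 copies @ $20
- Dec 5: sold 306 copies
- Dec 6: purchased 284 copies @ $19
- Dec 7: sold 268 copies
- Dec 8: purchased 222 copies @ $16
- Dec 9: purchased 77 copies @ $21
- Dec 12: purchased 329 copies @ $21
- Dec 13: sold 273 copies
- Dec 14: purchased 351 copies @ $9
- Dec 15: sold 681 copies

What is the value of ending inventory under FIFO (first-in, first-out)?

Ending inventory = $2,745

Dec 5, 306 sold [FIFO — oldest first]: 306 @ $22 = $6,732
Dec 7, 268 sold [FIFO — oldest first]: 31 @ $22 + 233 @ $20 + 4 @ $19 = $5,418
Dec 13, 273 sold [FIFO — oldest first]: 273 @ $19 = $5,187
Dec 15, 681 sold [FIFO — oldest first]: 7 @ $19 + 222 @ $16 + 77 @ $21 + 329 @ $21 + 46 @ $9 = $12,625
Total COGS = $6,732 + $5,418 + $5,187 + $12,625 = $29,962
Ending inventory: 305 @ $9 = $2,745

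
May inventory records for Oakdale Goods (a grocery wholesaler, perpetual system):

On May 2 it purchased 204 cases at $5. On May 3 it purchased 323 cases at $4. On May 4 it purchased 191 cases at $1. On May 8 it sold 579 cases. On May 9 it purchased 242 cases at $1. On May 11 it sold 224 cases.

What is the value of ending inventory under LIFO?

Ending inventory = $713

May 8, 579 sold [LIFO — newest first]: 191 @ $1 + 323 @ $4 + 65 @ $5 = $1,808
May 11, 224 sold [LIFO — newest first]: 224 @ $1 = $224
Total COGS = $1,808 + $224 = $2,032
Ending inventory: 139 @ $5 + 18 @ $1 = $713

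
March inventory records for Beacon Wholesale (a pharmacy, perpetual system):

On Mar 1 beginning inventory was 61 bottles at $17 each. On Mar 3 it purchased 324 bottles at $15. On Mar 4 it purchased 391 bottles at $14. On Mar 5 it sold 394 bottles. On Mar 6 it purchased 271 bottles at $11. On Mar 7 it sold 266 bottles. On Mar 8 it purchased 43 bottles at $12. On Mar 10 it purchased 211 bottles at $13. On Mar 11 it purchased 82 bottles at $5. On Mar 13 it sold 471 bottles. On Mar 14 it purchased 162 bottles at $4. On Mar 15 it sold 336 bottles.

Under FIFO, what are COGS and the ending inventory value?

Mar 5, 394 sold [FIFO — oldest first]: 61 @ $17 + 324 @ $15 + 9 @ $14 = $6,023
Mar 7, 266 sold [FIFO — oldest first]: 266 @ $14 = $3,724
Mar 13, 471 sold [FIFO — oldest first]: 116 @ $14 + 271 @ $11 + 43 @ $12 + 41 @ $13 = $5,654
Mar 15, 336 sold [FIFO — oldest first]: 170 @ $13 + 82 @ $5 + 84 @ $4 = $2,956
Total COGS = $6,023 + $3,724 + $5,654 + $2,956 = $18,357
Ending inventory: 78 @ $4 = $312
Check: goods available $18,669 = COGS $18,357 + ending $312

COGS = $18,357; ending inventory = $312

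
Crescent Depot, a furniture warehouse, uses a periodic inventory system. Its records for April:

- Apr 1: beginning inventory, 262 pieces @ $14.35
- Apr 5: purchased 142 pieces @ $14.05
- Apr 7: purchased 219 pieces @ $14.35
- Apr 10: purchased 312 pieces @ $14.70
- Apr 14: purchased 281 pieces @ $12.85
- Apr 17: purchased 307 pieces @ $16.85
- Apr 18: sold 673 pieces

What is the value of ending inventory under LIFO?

Apr 18, 673 sold [LIFO — newest first]: 307 @ $16.85 + 281 @ $12.85 + 85 @ $14.70 = $10,033.30
Ending inventory: 262 @ $14.35 + 142 @ $14.05 + 219 @ $14.35 + 227 @ $14.70 = $12,234.35

Ending inventory = $12,234.35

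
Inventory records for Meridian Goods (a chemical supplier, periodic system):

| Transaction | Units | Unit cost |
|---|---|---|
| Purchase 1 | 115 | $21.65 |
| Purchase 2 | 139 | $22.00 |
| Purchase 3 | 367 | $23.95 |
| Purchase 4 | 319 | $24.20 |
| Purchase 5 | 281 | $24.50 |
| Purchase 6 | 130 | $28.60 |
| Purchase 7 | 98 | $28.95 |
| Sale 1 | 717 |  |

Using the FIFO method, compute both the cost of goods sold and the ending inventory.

Sale 1 (717) [FIFO — oldest first]: 115 @ $21.65 + 139 @ $22.00 + 367 @ $23.95 + 96 @ $24.20 = $16,660.60
Ending inventory: 223 @ $24.20 + 281 @ $24.50 + 130 @ $28.60 + 98 @ $28.95 = $18,836.20

COGS = $16,660.60; ending inventory = $18,836.20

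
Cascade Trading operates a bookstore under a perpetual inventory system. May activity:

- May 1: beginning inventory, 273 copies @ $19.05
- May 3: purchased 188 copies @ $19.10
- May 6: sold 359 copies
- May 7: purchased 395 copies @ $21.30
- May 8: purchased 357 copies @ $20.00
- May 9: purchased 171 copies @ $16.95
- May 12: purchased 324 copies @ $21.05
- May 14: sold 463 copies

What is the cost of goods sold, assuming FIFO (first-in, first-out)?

May 6, 359 sold [FIFO — oldest first]: 273 @ $19.05 + 86 @ $19.10 = $6,843.25
May 14, 463 sold [FIFO — oldest first]: 102 @ $19.10 + 361 @ $21.30 = $9,637.50
Total COGS = $6,843.25 + $9,637.50 = $16,480.75
Ending inventory: 34 @ $21.30 + 357 @ $20.00 + 171 @ $16.95 + 324 @ $21.05 = $17,582.85
Check: goods available $34,063.60 = COGS $16,480.75 + ending $17,582.85

COGS = $16,480.75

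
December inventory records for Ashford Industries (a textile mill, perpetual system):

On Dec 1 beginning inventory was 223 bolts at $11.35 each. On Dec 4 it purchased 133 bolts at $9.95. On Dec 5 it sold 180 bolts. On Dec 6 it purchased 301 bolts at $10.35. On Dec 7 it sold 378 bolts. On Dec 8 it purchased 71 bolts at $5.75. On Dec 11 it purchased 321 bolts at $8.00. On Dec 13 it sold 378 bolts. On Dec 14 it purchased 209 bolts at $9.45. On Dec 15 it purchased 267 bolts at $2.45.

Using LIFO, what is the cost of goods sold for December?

COGS = $8,741.85

Dec 5, 180 sold [LIFO — newest first]: 133 @ $9.95 + 47 @ $11.35 = $1,856.80
Dec 7, 378 sold [LIFO — newest first]: 301 @ $10.35 + 77 @ $11.35 = $3,989.30
Dec 13, 378 sold [LIFO — newest first]: 321 @ $8.00 + 57 @ $5.75 = $2,895.75
Total COGS = $1,856.80 + $3,989.30 + $2,895.75 = $8,741.85
Ending inventory: 99 @ $11.35 + 14 @ $5.75 + 209 @ $9.45 + 267 @ $2.45 = $3,833.35
Check: goods available $12,575.20 = COGS $8,741.85 + ending $3,833.35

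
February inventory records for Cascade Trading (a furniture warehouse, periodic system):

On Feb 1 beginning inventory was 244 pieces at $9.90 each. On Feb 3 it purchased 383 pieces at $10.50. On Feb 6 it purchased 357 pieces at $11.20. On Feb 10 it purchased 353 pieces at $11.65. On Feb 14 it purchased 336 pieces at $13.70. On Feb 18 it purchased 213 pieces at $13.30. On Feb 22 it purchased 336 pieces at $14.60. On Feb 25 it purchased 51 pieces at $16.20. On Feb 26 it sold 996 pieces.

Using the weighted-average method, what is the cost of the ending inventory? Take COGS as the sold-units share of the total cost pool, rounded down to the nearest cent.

Ending inventory = $15,571.12

Feb 26, sell 996: 996/2273 × $27,715.85 → $12,144.73
Ending inventory (cost pool remaining) = $15,571.12
Check: goods available $27,715.85 = COGS $12,144.73 + ending $15,571.12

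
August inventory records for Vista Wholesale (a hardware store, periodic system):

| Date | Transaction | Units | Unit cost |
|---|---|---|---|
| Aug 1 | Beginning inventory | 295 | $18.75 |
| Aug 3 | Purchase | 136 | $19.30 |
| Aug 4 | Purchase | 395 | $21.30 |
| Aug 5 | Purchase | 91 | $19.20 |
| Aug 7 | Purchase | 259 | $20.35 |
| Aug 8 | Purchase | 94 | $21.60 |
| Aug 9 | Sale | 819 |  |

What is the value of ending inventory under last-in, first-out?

Aug 9, 819 sold [LIFO — newest first]: 94 @ $21.60 + 259 @ $20.35 + 91 @ $19.20 + 375 @ $21.30 = $17,035.75
Ending inventory: 295 @ $18.75 + 136 @ $19.30 + 20 @ $21.30 = $8,582.05
Check: goods available $25,617.80 = COGS $17,035.75 + ending $8,582.05

Ending inventory = $8,582.05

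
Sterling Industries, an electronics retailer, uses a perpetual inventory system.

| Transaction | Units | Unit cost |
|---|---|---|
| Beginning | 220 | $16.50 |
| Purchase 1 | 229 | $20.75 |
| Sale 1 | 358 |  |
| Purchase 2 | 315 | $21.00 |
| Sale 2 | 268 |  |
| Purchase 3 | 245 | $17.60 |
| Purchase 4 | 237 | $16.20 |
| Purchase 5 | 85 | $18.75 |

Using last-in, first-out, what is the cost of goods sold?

COGS = $12,508.25

Sale 1 (358) [LIFO — newest first]: 229 @ $20.75 + 129 @ $16.50 = $6,880.25
Sale 2 (268) [LIFO — newest first]: 268 @ $21.00 = $5,628.00
Total COGS = $6,880.25 + $5,628.00 = $12,508.25
Ending inventory: 91 @ $16.50 + 47 @ $21.00 + 245 @ $17.60 + 237 @ $16.20 + 85 @ $18.75 = $12,233.65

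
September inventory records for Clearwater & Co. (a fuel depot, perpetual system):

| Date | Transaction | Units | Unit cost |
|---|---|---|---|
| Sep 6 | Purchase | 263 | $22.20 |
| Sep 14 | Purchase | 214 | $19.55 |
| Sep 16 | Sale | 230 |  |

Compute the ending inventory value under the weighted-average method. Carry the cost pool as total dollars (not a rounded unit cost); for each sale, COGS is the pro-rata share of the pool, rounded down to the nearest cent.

After Sep 6: 263 on hand, pool $5,838.60 (≈ $22.2000 each)
After Sep 14: 477 on hand, pool $10,022.30 (≈ $21.0111 each)
Sep 16, sell 230: 230/477 × $10,022.30 → $4,832.55
Ending inventory (cost pool remaining) = $5,189.75

Ending inventory = $5,189.75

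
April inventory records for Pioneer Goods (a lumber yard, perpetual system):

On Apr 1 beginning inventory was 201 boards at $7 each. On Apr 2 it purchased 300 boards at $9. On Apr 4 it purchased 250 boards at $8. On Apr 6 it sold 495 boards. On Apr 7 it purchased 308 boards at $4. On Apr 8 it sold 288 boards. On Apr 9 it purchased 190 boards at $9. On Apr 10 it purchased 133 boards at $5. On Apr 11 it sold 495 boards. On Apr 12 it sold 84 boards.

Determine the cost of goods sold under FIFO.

COGS = $9,614

Apr 6, 495 sold [FIFO — oldest first]: 201 @ $7 + 294 @ $9 = $4,053
Apr 8, 288 sold [FIFO — oldest first]: 6 @ $9 + 250 @ $8 + 32 @ $4 = $2,182
Apr 11, 495 sold [FIFO — oldest first]: 276 @ $4 + 190 @ $9 + 29 @ $5 = $2,959
Apr 12, 84 sold [FIFO — oldest first]: 84 @ $5 = $420
Total COGS = $4,053 + $2,182 + $2,959 + $420 = $9,614
Ending inventory: 20 @ $5 = $100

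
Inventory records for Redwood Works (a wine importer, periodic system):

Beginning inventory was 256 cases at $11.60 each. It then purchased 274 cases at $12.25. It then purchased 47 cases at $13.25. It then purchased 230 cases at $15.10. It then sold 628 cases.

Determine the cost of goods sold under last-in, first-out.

COGS = $8,345.45

Sale 1 (628) [LIFO — newest first]: 230 @ $15.10 + 47 @ $13.25 + 274 @ $12.25 + 77 @ $11.60 = $8,345.45
Ending inventory: 179 @ $11.60 = $2,076.40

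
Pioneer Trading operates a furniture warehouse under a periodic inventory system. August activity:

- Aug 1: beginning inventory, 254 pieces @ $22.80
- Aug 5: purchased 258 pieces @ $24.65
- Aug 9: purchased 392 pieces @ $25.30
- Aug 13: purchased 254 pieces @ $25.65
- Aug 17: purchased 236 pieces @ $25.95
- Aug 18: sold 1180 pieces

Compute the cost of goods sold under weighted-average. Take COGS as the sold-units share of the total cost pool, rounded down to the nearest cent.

COGS = $29,379.62

Aug 18, sell 1180: 1180/1394 × $34,707.80 → $29,379.62
Ending inventory (cost pool remaining) = $5,328.18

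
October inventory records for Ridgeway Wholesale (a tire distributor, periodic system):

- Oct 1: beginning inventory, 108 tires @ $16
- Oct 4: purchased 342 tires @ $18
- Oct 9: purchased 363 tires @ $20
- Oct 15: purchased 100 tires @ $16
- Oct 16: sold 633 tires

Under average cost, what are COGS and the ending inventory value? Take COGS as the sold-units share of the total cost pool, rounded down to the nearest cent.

Oct 16, sell 633: 633/913 × $16,744.00 → $11,608.92
Ending inventory (cost pool remaining) = $5,135.08

COGS = $11,608.92; ending inventory = $5,135.08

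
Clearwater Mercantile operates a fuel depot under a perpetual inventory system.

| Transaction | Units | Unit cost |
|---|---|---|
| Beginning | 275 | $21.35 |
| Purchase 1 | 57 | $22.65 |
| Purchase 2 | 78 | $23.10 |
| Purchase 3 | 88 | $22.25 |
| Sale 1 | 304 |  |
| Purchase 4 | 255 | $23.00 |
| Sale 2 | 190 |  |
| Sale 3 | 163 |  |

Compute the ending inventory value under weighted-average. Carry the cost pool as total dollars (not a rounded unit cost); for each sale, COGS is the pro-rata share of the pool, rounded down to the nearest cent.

After Beginning: 275 on hand, pool $5,871.25 (≈ $21.3500 each)
After Purchase 1: 332 on hand, pool $7,162.30 (≈ $21.5732 each)
After Purchase 2: 410 on hand, pool $8,964.10 (≈ $21.8637 each)
After Purchase 3: 498 on hand, pool $10,922.10 (≈ $21.9319 each)
Sale 1, sell 304: 304/498 × $10,922.10 → $6,667.30
After Purchase 4: 449 on hand, pool $10,119.80 (≈ $22.5385 each)
Sale 2, sell 190: 190/449 × $10,119.80 → $4,282.32
Sale 3, sell 163: 163/259 × $5,837.48 → $3,673.78
Total COGS = $6,667.30 + $4,282.32 + $3,673.78 = $14,623.40
Ending inventory (cost pool remaining) = $2,163.70
Check: goods available $16,787.10 = COGS $14,623.40 + ending $2,163.70

Ending inventory = $2,163.70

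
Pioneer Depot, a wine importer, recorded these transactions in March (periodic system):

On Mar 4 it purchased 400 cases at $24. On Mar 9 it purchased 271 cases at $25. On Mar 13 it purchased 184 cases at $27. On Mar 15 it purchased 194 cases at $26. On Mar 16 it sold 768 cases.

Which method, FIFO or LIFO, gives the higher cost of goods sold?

FIFO COGS: 400 @ $24 + 271 @ $25 + 97 @ $27 = $18,994
LIFO COGS: 194 @ $26 + 184 @ $27 + 271 @ $25 + 119 @ $24 = $19,643

LIFO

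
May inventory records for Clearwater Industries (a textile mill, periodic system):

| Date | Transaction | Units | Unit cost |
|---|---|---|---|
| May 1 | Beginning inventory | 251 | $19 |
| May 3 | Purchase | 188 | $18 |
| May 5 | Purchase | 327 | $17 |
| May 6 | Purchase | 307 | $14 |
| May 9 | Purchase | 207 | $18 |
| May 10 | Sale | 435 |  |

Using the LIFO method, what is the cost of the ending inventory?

Ending inventory = $14,818

May 10, 435 sold [LIFO — newest first]: 207 @ $18 + 228 @ $14 = $6,918
Ending inventory: 251 @ $19 + 188 @ $18 + 327 @ $17 + 79 @ $14 = $14,818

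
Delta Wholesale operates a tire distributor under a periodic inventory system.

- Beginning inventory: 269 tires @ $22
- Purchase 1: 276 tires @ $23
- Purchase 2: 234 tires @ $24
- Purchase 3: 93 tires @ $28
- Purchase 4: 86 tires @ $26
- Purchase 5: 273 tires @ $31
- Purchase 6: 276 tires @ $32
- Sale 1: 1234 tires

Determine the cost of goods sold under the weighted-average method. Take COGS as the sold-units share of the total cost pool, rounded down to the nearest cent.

COGS = $32,767.73

Sale 1, sell 1234: 1234/1507 × $40,017.00 → $32,767.73
Ending inventory (cost pool remaining) = $7,249.27
Check: goods available $40,017.00 = COGS $32,767.73 + ending $7,249.27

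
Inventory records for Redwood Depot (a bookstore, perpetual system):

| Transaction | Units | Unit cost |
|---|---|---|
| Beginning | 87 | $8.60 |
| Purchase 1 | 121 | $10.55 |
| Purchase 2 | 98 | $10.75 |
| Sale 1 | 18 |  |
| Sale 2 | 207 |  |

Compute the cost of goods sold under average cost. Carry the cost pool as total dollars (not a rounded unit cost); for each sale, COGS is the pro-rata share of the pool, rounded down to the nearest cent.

COGS = $2,263.41

After Beginning: 87 on hand, pool $748.20 (≈ $8.6000 each)
After Purchase 1: 208 on hand, pool $2,024.75 (≈ $9.7344 each)
After Purchase 2: 306 on hand, pool $3,078.25 (≈ $10.0596 each)
Sale 1, sell 18: 18/306 × $3,078.25 → $181.07
Sale 2, sell 207: 207/288 × $2,897.18 → $2,082.34
Total COGS = $181.07 + $2,082.34 = $2,263.41
Ending inventory (cost pool remaining) = $814.84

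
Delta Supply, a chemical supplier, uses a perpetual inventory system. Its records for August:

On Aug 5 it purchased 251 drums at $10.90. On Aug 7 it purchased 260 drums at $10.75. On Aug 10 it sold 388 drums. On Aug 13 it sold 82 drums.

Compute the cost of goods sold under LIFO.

COGS = $5,084.00

Aug 10, 388 sold [LIFO — newest first]: 260 @ $10.75 + 128 @ $10.90 = $4,190.20
Aug 13, 82 sold [LIFO — newest first]: 82 @ $10.90 = $893.80
Total COGS = $4,190.20 + $893.80 = $5,084.00
Ending inventory: 41 @ $10.90 = $446.90
Check: goods available $5,530.90 = COGS $5,084.00 + ending $446.90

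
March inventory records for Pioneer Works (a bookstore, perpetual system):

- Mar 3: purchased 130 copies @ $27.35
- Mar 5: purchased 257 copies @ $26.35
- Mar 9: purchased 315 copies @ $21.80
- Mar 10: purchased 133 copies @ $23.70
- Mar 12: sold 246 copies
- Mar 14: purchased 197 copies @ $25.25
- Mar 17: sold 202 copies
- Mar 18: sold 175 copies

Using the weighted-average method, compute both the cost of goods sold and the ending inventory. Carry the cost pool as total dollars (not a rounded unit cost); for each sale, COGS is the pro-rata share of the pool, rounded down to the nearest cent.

COGS = $15,264.13; ending inventory = $10,056.67

After Mar 3: 130 on hand, pool $3,555.50 (≈ $27.3500 each)
After Mar 5: 387 on hand, pool $10,327.45 (≈ $26.6859 each)
After Mar 9: 702 on hand, pool $17,194.45 (≈ $24.4935 each)
After Mar 10: 835 on hand, pool $20,346.55 (≈ $24.3671 each)
Mar 12, sell 246: 246/835 × $20,346.55 → $5,994.31
After Mar 14: 786 on hand, pool $19,326.49 (≈ $24.5884 each)
Mar 17, sell 202: 202/786 × $19,326.49 → $4,966.85
Mar 18, sell 175: 175/584 × $14,359.64 → $4,302.97
Total COGS = $5,994.31 + $4,966.85 + $4,302.97 = $15,264.13
Ending inventory (cost pool remaining) = $10,056.67
Check: goods available $25,320.80 = COGS $15,264.13 + ending $10,056.67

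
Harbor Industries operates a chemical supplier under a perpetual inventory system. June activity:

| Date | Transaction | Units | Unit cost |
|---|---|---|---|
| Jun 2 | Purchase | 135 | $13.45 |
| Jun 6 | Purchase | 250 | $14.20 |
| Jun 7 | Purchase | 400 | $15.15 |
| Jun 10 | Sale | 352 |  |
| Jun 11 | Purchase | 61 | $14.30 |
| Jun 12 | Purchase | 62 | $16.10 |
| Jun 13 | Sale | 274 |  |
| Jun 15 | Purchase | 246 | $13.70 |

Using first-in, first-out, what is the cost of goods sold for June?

COGS = $9,016.90

Jun 10, 352 sold [FIFO — oldest first]: 135 @ $13.45 + 217 @ $14.20 = $4,897.15
Jun 13, 274 sold [FIFO — oldest first]: 33 @ $14.20 + 241 @ $15.15 = $4,119.75
Total COGS = $4,897.15 + $4,119.75 = $9,016.90
Ending inventory: 159 @ $15.15 + 61 @ $14.30 + 62 @ $16.10 + 246 @ $13.70 = $7,649.55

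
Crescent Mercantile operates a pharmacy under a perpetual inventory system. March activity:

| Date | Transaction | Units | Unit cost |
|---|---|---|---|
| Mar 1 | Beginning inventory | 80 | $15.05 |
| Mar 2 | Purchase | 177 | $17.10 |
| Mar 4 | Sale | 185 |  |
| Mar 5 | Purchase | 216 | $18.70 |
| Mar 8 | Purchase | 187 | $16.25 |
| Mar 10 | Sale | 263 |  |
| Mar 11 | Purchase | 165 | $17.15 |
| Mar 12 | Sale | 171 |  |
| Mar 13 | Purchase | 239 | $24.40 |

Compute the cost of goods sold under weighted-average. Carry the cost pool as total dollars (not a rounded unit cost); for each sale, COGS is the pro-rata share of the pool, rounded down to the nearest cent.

After Mar 1: 80 on hand, pool $1,204.00 (≈ $15.0500 each)
After Mar 2: 257 on hand, pool $4,230.70 (≈ $16.4619 each)
Mar 4, sell 185: 185/257 × $4,230.70 → $3,045.44
After Mar 5: 288 on hand, pool $5,224.46 (≈ $18.1405 each)
After Mar 8: 475 on hand, pool $8,263.21 (≈ $17.3962 each)
Mar 10, sell 263: 263/475 × $8,263.21 → $4,575.20
After Mar 11: 377 on hand, pool $6,517.76 (≈ $17.2885 each)
Mar 12, sell 171: 171/377 × $6,517.76 → $2,956.33
After Mar 13: 445 on hand, pool $9,393.03 (≈ $21.1079 each)
Total COGS = $3,045.44 + $4,575.20 + $2,956.33 = $10,576.97
Ending inventory (cost pool remaining) = $9,393.03

COGS = $10,576.97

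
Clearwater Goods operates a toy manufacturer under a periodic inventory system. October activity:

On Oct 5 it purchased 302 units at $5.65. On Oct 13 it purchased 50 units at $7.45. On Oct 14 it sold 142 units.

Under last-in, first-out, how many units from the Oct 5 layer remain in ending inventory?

Oct 14, 142 sold [LIFO — newest first]: 50 @ $7.45 + 92 @ $5.65 = $892.30
Ending inventory: 210 @ $5.65 = $1,186.50
Check: goods available $2,078.80 = COGS $892.30 + ending $1,186.50

210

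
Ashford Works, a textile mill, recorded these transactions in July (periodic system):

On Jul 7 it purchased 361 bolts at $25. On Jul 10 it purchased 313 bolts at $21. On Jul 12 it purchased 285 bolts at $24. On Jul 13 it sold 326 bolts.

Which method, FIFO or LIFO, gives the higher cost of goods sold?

FIFO COGS: 326 @ $25 = $8,150
LIFO COGS: 285 @ $24 + 41 @ $21 = $7,701

FIFO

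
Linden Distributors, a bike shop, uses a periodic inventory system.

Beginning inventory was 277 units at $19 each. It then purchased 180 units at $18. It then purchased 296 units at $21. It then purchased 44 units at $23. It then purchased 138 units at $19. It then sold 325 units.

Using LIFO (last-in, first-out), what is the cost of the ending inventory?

Sale 1 (325) [LIFO — newest first]: 138 @ $19 + 44 @ $23 + 143 @ $21 = $6,637
Ending inventory: 277 @ $19 + 180 @ $18 + 153 @ $21 = $11,716
Check: goods available $18,353 = COGS $6,637 + ending $11,716

Ending inventory = $11,716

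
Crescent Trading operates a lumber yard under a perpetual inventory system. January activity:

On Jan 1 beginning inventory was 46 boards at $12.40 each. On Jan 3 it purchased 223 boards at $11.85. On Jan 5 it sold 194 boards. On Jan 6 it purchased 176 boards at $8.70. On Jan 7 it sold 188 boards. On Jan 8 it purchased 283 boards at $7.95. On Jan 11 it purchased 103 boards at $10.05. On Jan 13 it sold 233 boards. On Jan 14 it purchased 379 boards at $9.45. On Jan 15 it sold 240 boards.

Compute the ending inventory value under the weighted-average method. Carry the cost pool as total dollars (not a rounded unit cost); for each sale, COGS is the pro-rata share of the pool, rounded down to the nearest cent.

After Jan 1: 46 on hand, pool $570.40 (≈ $12.4000 each)
After Jan 3: 269 on hand, pool $3,212.95 (≈ $11.9441 each)
Jan 5, sell 194: 194/269 × $3,212.95 → $2,317.14
After Jan 6: 251 on hand, pool $2,427.01 (≈ $9.6694 each)
Jan 7, sell 188: 188/251 × $2,427.01 → $1,817.84
After Jan 8: 346 on hand, pool $2,859.02 (≈ $8.2631 each)
After Jan 11: 449 on hand, pool $3,894.17 (≈ $8.6730 each)
Jan 13, sell 233: 233/449 × $3,894.17 → $2,020.80
After Jan 14: 595 on hand, pool $5,454.92 (≈ $9.1679 each)
Jan 15, sell 240: 240/595 × $5,454.92 → $2,200.30
Total COGS = $2,317.14 + $1,817.84 + $2,020.80 + $2,200.30 = $8,356.08
Ending inventory (cost pool remaining) = $3,254.62
Check: goods available $11,610.70 = COGS $8,356.08 + ending $3,254.62

Ending inventory = $3,254.62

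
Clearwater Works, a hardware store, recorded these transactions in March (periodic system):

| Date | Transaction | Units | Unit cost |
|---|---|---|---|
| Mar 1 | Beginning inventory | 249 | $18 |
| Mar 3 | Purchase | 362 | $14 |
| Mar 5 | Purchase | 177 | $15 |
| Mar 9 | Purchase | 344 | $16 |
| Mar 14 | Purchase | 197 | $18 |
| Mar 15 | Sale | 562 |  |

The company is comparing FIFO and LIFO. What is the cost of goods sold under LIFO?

FIFO COGS: 249 @ $18 + 313 @ $14 = $8,864
LIFO COGS: 197 @ $18 + 344 @ $16 + 21 @ $15 = $9,365

COGS = $9,365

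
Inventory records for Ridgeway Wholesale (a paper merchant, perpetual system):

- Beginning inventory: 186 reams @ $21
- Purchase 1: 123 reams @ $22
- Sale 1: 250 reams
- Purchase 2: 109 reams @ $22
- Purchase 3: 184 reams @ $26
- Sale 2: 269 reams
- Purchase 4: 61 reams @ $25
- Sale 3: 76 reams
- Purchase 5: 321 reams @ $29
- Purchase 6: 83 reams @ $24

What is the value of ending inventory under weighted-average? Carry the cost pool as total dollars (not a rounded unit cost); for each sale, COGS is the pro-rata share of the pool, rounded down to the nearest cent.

Ending inventory = $12,961.42

After Beginning: 186 on hand, pool $3,906.00 (≈ $21.0000 each)
After Purchase 1: 309 on hand, pool $6,612.00 (≈ $21.3981 each)
Sale 1, sell 250: 250/309 × $6,612.00 → $5,349.51
After Purchase 2: 168 on hand, pool $3,660.49 (≈ $21.7886 each)
After Purchase 3: 352 on hand, pool $8,444.49 (≈ $23.9900 each)
Sale 2, sell 269: 269/352 × $8,444.49 → $6,453.31
After Purchase 4: 144 on hand, pool $3,516.18 (≈ $24.4179 each)
Sale 3, sell 76: 76/144 × $3,516.18 → $1,855.76
After Purchase 5: 389 on hand, pool $10,969.42 (≈ $28.1990 each)
After Purchase 6: 472 on hand, pool $12,961.42 (≈ $27.4606 each)
Total COGS = $5,349.51 + $6,453.31 + $1,855.76 = $13,658.58
Ending inventory (cost pool remaining) = $12,961.42
Check: goods available $26,620.00 = COGS $13,658.58 + ending $12,961.42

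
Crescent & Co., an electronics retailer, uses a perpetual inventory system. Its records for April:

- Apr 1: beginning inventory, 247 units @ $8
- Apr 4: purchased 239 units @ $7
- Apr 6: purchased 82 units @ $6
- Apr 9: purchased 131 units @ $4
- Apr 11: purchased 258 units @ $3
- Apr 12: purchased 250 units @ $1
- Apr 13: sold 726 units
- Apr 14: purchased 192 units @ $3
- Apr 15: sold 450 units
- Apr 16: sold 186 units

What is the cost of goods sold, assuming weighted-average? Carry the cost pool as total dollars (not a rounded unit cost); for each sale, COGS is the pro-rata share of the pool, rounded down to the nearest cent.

COGS = $6,108.69

After Apr 1: 247 on hand, pool $1,976.00 (≈ $8.0000 each)
After Apr 4: 486 on hand, pool $3,649.00 (≈ $7.5082 each)
After Apr 6: 568 on hand, pool $4,141.00 (≈ $7.2905 each)
After Apr 9: 699 on hand, pool $4,665.00 (≈ $6.6738 each)
After Apr 11: 957 on hand, pool $5,439.00 (≈ $5.6834 each)
After Apr 12: 1207 on hand, pool $5,689.00 (≈ $4.7133 each)
Apr 13, sell 726: 726/1207 × $5,689.00 → $3,421.88
After Apr 14: 673 on hand, pool $2,843.12 (≈ $4.2245 each)
Apr 15, sell 450: 450/673 × $2,843.12 → $1,901.04
Apr 16, sell 186: 186/223 × $942.08 → $785.77
Total COGS = $3,421.88 + $1,901.04 + $785.77 = $6,108.69
Ending inventory (cost pool remaining) = $156.31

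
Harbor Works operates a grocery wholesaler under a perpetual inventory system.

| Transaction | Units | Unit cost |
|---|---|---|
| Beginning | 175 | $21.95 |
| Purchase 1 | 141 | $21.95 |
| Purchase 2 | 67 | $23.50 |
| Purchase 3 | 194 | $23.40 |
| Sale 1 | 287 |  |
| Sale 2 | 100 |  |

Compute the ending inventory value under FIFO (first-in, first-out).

Ending inventory = $4,446.00

Sale 1 (287) [FIFO — oldest first]: 175 @ $21.95 + 112 @ $21.95 = $6,299.65
Sale 2 (100) [FIFO — oldest first]: 29 @ $21.95 + 67 @ $23.50 + 4 @ $23.40 = $2,304.65
Total COGS = $6,299.65 + $2,304.65 = $8,604.30
Ending inventory: 190 @ $23.40 = $4,446.00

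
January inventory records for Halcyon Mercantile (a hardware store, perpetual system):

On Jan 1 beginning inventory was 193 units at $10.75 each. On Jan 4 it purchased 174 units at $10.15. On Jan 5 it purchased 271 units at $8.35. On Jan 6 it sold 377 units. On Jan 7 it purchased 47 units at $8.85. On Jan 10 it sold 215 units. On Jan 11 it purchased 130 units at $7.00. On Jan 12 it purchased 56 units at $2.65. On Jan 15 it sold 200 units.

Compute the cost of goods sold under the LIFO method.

Jan 6, 377 sold [LIFO — newest first]: 271 @ $8.35 + 106 @ $10.15 = $3,338.75
Jan 10, 215 sold [LIFO — newest first]: 47 @ $8.85 + 68 @ $10.15 + 100 @ $10.75 = $2,181.15
Jan 15, 200 sold [LIFO — newest first]: 56 @ $2.65 + 130 @ $7.00 + 14 @ $10.75 = $1,208.90
Total COGS = $3,338.75 + $2,181.15 + $1,208.90 = $6,728.80
Ending inventory: 79 @ $10.75 = $849.25

COGS = $6,728.80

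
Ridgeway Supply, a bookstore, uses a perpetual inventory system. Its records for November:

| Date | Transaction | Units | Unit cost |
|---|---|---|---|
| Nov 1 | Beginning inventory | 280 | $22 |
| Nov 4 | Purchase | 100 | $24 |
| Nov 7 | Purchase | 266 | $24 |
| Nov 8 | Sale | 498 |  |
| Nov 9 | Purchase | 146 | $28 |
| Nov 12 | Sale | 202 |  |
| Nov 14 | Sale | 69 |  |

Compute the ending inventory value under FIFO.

Nov 8, 498 sold [FIFO — oldest first]: 280 @ $22 + 100 @ $24 + 118 @ $24 = $11,392
Nov 12, 202 sold [FIFO — oldest first]: 148 @ $24 + 54 @ $28 = $5,064
Nov 14, 69 sold [FIFO — oldest first]: 69 @ $28 = $1,932
Total COGS = $11,392 + $5,064 + $1,932 = $18,388
Ending inventory: 23 @ $28 = $644

Ending inventory = $644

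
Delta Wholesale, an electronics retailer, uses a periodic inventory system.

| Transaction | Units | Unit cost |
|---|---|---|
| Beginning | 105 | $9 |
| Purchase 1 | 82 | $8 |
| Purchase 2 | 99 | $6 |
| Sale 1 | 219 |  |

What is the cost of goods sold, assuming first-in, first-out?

Sale 1 (219) [FIFO — oldest first]: 105 @ $9 + 82 @ $8 + 32 @ $6 = $1,793
Ending inventory: 67 @ $6 = $402

COGS = $1,793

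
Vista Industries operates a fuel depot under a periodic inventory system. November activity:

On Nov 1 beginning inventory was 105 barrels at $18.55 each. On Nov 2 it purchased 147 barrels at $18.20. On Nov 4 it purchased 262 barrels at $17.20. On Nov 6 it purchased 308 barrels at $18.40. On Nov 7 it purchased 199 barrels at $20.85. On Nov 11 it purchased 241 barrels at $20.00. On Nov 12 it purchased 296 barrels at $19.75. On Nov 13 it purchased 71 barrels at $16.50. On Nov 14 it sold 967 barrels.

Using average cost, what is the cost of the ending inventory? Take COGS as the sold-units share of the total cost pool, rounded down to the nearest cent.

Ending inventory = $12,509.89

Nov 14, sell 967: 967/1629 × $30,783.40 → $18,273.51
Ending inventory (cost pool remaining) = $12,509.89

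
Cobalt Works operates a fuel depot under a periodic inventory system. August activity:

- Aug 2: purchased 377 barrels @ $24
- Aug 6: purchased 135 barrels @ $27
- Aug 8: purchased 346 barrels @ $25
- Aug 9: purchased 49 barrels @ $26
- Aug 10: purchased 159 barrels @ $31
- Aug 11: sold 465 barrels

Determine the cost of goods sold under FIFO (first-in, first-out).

COGS = $11,424

Aug 11, 465 sold [FIFO — oldest first]: 377 @ $24 + 88 @ $27 = $11,424
Ending inventory: 47 @ $27 + 346 @ $25 + 49 @ $26 + 159 @ $31 = $16,122
Check: goods available $27,546 = COGS $11,424 + ending $16,122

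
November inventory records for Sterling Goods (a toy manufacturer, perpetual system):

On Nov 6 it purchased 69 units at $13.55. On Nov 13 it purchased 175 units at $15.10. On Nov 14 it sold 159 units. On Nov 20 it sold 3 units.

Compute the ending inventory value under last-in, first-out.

Nov 14, 159 sold [LIFO — newest first]: 159 @ $15.10 = $2,400.90
Nov 20, 3 sold [LIFO — newest first]: 3 @ $15.10 = $45.30
Total COGS = $2,400.90 + $45.30 = $2,446.20
Ending inventory: 69 @ $13.55 + 13 @ $15.10 = $1,131.25
Check: goods available $3,577.45 = COGS $2,446.20 + ending $1,131.25

Ending inventory = $1,131.25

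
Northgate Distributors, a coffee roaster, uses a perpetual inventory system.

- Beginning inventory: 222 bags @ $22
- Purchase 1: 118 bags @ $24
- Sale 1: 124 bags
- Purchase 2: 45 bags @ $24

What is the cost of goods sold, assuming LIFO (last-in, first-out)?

COGS = $2,964

Sale 1 (124) [LIFO — newest first]: 118 @ $24 + 6 @ $22 = $2,964
Ending inventory: 216 @ $22 + 45 @ $24 = $5,832
Check: goods available $8,796 = COGS $2,964 + ending $5,832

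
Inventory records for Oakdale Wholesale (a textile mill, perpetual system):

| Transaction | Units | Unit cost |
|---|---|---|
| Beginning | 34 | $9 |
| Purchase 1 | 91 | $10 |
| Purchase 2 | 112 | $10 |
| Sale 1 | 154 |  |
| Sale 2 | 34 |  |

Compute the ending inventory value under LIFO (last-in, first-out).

Sale 1 (154) [LIFO — newest first]: 112 @ $10 + 42 @ $10 = $1,540
Sale 2 (34) [LIFO — newest first]: 34 @ $10 = $340
Total COGS = $1,540 + $340 = $1,880
Ending inventory: 34 @ $9 + 15 @ $10 = $456
Check: goods available $2,336 = COGS $1,880 + ending $456

Ending inventory = $456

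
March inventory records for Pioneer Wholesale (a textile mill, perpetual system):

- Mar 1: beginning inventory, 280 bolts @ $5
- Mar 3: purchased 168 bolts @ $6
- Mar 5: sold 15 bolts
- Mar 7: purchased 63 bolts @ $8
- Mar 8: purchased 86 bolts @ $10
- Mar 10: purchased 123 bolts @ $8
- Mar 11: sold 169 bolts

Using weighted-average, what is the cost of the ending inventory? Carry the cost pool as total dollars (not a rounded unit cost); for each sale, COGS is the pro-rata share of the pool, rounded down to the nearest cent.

After Mar 1: 280 on hand, pool $1,400.00 (≈ $5.0000 each)
After Mar 3: 448 on hand, pool $2,408.00 (≈ $5.3750 each)
Mar 5, sell 15: 15/448 × $2,408.00 → $80.62
After Mar 7: 496 on hand, pool $2,831.38 (≈ $5.7084 each)
After Mar 8: 582 on hand, pool $3,691.38 (≈ $6.3426 each)
After Mar 10: 705 on hand, pool $4,675.38 (≈ $6.6317 each)
Mar 11, sell 169: 169/705 × $4,675.38 → $1,120.76
Total COGS = $80.62 + $1,120.76 = $1,201.38
Ending inventory (cost pool remaining) = $3,554.62

Ending inventory = $3,554.62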